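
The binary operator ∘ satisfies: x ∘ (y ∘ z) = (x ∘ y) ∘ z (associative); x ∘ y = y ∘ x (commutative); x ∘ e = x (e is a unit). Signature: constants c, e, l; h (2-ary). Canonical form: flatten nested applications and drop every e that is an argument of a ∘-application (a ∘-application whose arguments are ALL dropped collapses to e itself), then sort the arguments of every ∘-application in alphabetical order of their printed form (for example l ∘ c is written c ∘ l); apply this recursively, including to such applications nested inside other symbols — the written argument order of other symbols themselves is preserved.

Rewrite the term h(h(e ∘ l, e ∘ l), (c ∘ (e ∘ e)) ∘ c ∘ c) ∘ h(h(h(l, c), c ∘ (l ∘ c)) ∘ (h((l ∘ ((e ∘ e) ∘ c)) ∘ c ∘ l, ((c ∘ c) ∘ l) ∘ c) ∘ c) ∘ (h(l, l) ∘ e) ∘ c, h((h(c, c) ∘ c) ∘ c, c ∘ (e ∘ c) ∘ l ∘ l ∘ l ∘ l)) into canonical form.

Canonicalize subterm:  h(h(e ∘ l, e ∘ l), (c ∘ (e ∘ e)) ∘ c ∘ c)  →  h(h(l, l), c ∘ c ∘ c)
Simplify inside:  h(h(h(l, c), c ∘ (l ∘ c)) ∘ (h((l ∘ ((e ∘ e) ∘ c)) ∘ c ∘ l, ((c ∘ c) ∘ l) ∘ c) ∘ c) ∘ (h(l, l) ∘ e) ∘ c, h((h(c, c) ∘ c) ∘ c, c ∘ (e ∘ c) ∘ l ∘ l ∘ l ∘ l))  →  h(c ∘ c ∘ h(c ∘ c ∘ l ∘ l, c ∘ c ∘ c ∘ l) ∘ h(h(l, c), c ∘ c ∘ l) ∘ h(l, l), h(c ∘ c ∘ h(c, c), c ∘ c ∘ l ∘ l ∘ l ∘ l))
Sort arguments:  h(c ∘ c ∘ h(c ∘ c ∘ l ∘ l, c ∘ c ∘ c ∘ l) ∘ h(h(l, c), c ∘ c ∘ l) ∘ h(l, l), h(c ∘ c ∘ h(c, c), c ∘ c ∘ l ∘ l ∘ l ∘ l)) ∘ h(h(l, l), c ∘ c ∘ c)

Answer: h(c ∘ c ∘ h(c ∘ c ∘ l ∘ l, c ∘ c ∘ c ∘ l) ∘ h(h(l, c), c ∘ c ∘ l) ∘ h(l, l), h(c ∘ c ∘ h(c, c), c ∘ c ∘ l ∘ l ∘ l ∘ l)) ∘ h(h(l, l), c ∘ c ∘ c)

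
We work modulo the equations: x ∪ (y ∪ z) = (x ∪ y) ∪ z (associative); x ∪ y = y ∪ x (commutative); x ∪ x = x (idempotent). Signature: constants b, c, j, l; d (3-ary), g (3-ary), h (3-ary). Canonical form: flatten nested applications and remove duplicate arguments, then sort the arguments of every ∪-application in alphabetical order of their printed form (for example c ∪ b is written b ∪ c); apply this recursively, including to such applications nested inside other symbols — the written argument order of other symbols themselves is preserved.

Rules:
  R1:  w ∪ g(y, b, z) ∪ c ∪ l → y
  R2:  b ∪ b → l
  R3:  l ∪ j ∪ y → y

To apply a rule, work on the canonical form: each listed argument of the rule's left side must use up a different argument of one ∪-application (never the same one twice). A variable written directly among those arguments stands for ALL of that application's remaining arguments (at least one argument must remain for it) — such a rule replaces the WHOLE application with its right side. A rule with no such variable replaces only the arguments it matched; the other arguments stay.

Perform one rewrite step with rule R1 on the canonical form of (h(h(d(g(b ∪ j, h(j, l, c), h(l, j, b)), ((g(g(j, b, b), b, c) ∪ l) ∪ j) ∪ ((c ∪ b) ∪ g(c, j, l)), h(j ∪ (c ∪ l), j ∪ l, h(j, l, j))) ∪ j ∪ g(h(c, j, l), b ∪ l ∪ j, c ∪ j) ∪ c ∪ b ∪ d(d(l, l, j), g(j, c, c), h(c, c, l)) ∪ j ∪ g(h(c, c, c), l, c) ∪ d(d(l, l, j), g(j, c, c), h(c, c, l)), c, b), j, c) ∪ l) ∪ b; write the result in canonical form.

Canonical form:  b ∪ h(h(b ∪ c ∪ d(d(l, l, j), g(j, c, c), h(c, c, l)) ∪ d(g(b ∪ j, h(j, l, c), h(l, j, b)), b ∪ c ∪ g(c, j, l) ∪ g(g(j, b, b), b, c) ∪ j ∪ l, h(c ∪ j ∪ l, j ∪ l, h(j, l, j))) ∪ g(h(c, c, c), l, c) ∪ g(h(c, j, l), b ∪ j ∪ l, c ∪ j) ∪ j, c, b), j, c) ∪ l
Match R1:  consume c, g(g(j, b, b), b, c), l;  w := b ∪ g(c, j, l) ∪ j, y := g(j, b, b), z := c
Every leftover argument binds to the variable; the entire application is replaced.
Result:  b ∪ h(h(b ∪ c ∪ d(d(l, l, j), g(j, c, c), h(c, c, l)) ∪ d(g(b ∪ j, h(j, l, c), h(l, j, b)), g(j, b, b), h(c ∪ j ∪ l, j ∪ l, h(j, l, j))) ∪ g(h(c, c, c), l, c) ∪ g(h(c, j, l), b ∪ j ∪ l, c ∪ j) ∪ j, c, b), j, c) ∪ l

Answer: b ∪ h(h(b ∪ c ∪ d(d(l, l, j), g(j, c, c), h(c, c, l)) ∪ d(g(b ∪ j, h(j, l, c), h(l, j, b)), g(j, b, b), h(c ∪ j ∪ l, j ∪ l, h(j, l, j))) ∪ g(h(c, c, c), l, c) ∪ g(h(c, j, l), b ∪ j ∪ l, c ∪ j) ∪ j, c, b), j, c) ∪ l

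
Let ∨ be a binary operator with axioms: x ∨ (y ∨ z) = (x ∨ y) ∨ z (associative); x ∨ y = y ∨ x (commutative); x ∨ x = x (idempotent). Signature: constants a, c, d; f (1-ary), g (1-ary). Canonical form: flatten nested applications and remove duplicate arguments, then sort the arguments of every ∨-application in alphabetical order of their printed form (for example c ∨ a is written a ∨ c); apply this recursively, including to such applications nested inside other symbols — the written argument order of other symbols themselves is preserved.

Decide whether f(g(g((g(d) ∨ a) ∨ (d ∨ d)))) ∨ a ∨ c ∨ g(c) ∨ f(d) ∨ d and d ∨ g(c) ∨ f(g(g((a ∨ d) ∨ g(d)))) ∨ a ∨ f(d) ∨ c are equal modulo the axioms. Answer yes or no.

Answer: yes — both canonical forms are a ∨ c ∨ d ∨ f(d) ∨ f(g(g(a ∨ d ∨ g(d)))) ∨ g(c)

Derivation:
Left:  f(g(g((g(d) ∨ a) ∨ (d ∨ d)))) ∨ a ∨ c ∨ g(c) ∨ f(d) ∨ d
  Canonicalize subterm:  f(g(g((g(d) ∨ a) ∨ (d ∨ d))))  →  f(g(g(a ∨ d ∨ g(d))))
  Sort arguments:  a ∨ c ∨ d ∨ f(d) ∨ f(g(g(a ∨ d ∨ g(d)))) ∨ g(c)
Right:  d ∨ g(c) ∨ f(g(g((a ∨ d) ∨ g(d)))) ∨ a ∨ f(d) ∨ c
  Canonicalize subterm:  f(g(g((a ∨ d) ∨ g(d))))  →  f(g(g(a ∨ d ∨ g(d))))
  Sort:  a ∨ c ∨ d ∨ f(d) ∨ f(g(g(a ∨ d ∨ g(d)))) ∨ g(c)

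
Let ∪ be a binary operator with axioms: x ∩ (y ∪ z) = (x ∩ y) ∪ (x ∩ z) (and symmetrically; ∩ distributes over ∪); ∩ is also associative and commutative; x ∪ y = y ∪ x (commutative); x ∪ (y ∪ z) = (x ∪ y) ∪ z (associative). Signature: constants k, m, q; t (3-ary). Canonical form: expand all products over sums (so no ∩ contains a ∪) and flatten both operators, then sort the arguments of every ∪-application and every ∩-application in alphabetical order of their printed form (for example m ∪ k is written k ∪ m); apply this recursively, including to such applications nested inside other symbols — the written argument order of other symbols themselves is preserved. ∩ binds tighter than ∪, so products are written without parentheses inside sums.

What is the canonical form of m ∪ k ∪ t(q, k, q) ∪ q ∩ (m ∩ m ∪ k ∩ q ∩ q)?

Answer: k ∪ k ∩ q ∩ q ∩ q ∪ m ∪ m ∩ m ∩ q ∪ t(q, k, q)

Derivation:
Distribute:  m ∪ k ∪ t(q, k, q) ∪ m ∩ m ∩ q ∪ k ∩ q ∩ q ∩ q
Sort arguments:  k ∪ k ∩ q ∩ q ∩ q ∪ m ∪ m ∩ m ∩ q ∪ t(q, k, q)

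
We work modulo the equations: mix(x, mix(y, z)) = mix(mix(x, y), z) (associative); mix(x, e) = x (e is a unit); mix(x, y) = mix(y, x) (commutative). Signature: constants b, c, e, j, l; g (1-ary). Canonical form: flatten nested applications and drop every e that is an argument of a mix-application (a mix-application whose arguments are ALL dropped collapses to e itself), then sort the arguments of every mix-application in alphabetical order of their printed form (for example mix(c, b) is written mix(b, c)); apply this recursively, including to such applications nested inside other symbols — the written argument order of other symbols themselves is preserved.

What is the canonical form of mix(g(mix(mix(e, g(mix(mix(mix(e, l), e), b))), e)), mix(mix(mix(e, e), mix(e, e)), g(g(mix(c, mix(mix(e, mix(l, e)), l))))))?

Answer: mix(g(g(mix(b, l))), g(g(mix(c, l, l))))

Derivation:
Merge nested applications:  mix(g(mix(mix(e, g(mix(mix(mix(e, l), e), b))), e)), e, e, e, e, g(g(mix(c, mix(mix(e, mix(l, e)), l)))))
Canonicalize subterm:  g(mix(mix(e, g(mix(mix(mix(e, l), e), b))), e))  →  g(g(mix(b, l)))
Inside:  g(g(mix(c, mix(mix(e, mix(l, e)), l))))  →  g(g(mix(c, l, l)))
Drop the unit:  drop e (×4)
Sort:  mix(g(g(mix(b, l))), g(g(mix(c, l, l))))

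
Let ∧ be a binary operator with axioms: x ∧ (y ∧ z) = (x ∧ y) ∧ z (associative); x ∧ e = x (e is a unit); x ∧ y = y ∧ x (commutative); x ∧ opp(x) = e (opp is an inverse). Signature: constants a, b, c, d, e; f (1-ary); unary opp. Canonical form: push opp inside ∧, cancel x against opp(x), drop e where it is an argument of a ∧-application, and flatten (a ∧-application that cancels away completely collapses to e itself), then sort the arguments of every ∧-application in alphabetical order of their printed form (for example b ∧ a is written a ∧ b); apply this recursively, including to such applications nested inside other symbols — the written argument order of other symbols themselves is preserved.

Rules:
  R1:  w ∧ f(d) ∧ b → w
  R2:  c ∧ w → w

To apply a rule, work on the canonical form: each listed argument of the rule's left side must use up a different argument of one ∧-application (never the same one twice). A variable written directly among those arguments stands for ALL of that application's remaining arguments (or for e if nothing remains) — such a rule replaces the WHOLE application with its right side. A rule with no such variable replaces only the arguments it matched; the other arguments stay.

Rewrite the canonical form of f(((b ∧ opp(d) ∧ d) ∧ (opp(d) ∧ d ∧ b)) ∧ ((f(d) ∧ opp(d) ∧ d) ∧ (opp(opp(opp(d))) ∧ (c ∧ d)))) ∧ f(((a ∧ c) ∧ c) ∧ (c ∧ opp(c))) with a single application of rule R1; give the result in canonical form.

Canonical form:  f(a ∧ c ∧ c) ∧ f(b ∧ b ∧ c ∧ f(d))
Match R1:  consume b, f(d);  w := b ∧ c
Every leftover argument binds to the variable; the entire application is replaced.
Giving:  f(a ∧ c ∧ c) ∧ f(b ∧ c)

Answer: f(a ∧ c ∧ c) ∧ f(b ∧ c)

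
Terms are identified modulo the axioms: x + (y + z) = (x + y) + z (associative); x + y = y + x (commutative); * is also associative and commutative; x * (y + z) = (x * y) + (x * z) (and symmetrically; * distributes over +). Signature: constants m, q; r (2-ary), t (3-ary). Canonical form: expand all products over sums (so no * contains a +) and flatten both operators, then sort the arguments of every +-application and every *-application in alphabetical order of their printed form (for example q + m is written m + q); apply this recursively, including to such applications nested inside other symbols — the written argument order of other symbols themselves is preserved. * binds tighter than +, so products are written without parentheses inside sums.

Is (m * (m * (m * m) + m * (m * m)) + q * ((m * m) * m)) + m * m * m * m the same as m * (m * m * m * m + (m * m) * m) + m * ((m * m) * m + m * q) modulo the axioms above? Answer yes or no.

Answer: no — m * m * m * m + m * m * m * m + m * m * m * m + m * m * m * q vs m * m * m * m + m * m * m * m + m * m * m * m * m + m * m * q

Derivation:
Left:  (m * (m * (m * m) + m * (m * m)) + q * ((m * m) * m)) + m * m * m * m
  Distribute:  m * m * m * m + m * m * m * m + m * m * m * q + m * m * m * m
  Sort arguments:  m * m * m * m + m * m * m * m + m * m * m * m + m * m * m * q
Right:  m * (m * m * m * m + (m * m) * m) + m * ((m * m) * m + m * q)
  Distribute:  m * m * m * m * m + m * m * m * m + m * m * m * m + m * m * q
  Sort:  m * m * m * m + m * m * m * m + m * m * m * m * m + m * m * q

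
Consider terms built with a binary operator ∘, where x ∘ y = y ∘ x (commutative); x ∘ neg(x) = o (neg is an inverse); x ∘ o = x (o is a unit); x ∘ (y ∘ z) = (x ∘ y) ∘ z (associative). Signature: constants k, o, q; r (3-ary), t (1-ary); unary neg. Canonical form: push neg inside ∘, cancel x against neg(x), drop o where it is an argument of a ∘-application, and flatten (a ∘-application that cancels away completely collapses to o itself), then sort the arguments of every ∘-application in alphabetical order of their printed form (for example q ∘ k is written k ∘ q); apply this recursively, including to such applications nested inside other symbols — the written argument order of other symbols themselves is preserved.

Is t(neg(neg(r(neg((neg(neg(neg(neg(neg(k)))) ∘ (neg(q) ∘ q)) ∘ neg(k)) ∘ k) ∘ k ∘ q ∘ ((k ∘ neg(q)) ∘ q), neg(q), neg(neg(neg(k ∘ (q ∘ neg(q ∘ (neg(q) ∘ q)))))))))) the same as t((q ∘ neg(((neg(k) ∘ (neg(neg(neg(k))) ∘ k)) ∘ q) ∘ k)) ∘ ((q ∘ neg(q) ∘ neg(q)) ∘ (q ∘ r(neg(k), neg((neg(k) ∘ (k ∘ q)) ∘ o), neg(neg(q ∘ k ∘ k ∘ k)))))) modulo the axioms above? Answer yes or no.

Left:  t(neg(neg(r(neg((neg(neg(neg(neg(neg(k)))) ∘ (neg(q) ∘ q)) ∘ neg(k)) ∘ k) ∘ k ∘ q ∘ ((k ∘ neg(q)) ∘ q), neg(q), neg(neg(neg(k ∘ (q ∘ neg(q ∘ (neg(q) ∘ q))))))))))
  Focus inside:  neg((neg(neg(neg(neg(neg(k)))) ∘ (neg(q) ∘ q)) ∘ neg(k)) ∘ k) ∘ k ∘ q ∘ ((k ∘ neg(q)) ∘ q)
  Push neg inside:  distribute neg over ∘ and collapse double neg
  Combine occurrences:  k ∘ k ∘ k ∘ q
  Rebuild:  t(r(k ∘ k ∘ k ∘ q, neg(q), neg(k)))
Right:  t((q ∘ neg(((neg(k) ∘ (neg(neg(neg(k))) ∘ k)) ∘ q) ∘ k)) ∘ ((q ∘ neg(q) ∘ neg(q)) ∘ (q ∘ r(neg(k), neg((neg(k) ∘ (k ∘ q)) ∘ o), neg(neg(q ∘ k ∘ k ∘ k))))))
  Descend into:  (q ∘ neg(((neg(k) ∘ (neg(neg(neg(k))) ∘ k)) ∘ q) ∘ k)) ∘ ((q ∘ neg(q) ∘ neg(q)) ∘ (q ∘ r(neg(k), neg((neg(k) ∘ (k ∘ q)) ∘ o), neg(neg(q ∘ k ∘ k ∘ k)))))
  Push neg inside:  distribute neg over ∘ and collapse double neg
  Cancel inverse pairs:  q cancels; k cancels
  Combine occurrences:  r(neg(k), neg(q), k ∘ k ∘ k ∘ q)
  Rebuild:  t(r(neg(k), neg(q), k ∘ k ∘ k ∘ q))

Answer: no — t(r(k ∘ k ∘ k ∘ q, neg(q), neg(k))) vs t(r(neg(k), neg(q), k ∘ k ∘ k ∘ q))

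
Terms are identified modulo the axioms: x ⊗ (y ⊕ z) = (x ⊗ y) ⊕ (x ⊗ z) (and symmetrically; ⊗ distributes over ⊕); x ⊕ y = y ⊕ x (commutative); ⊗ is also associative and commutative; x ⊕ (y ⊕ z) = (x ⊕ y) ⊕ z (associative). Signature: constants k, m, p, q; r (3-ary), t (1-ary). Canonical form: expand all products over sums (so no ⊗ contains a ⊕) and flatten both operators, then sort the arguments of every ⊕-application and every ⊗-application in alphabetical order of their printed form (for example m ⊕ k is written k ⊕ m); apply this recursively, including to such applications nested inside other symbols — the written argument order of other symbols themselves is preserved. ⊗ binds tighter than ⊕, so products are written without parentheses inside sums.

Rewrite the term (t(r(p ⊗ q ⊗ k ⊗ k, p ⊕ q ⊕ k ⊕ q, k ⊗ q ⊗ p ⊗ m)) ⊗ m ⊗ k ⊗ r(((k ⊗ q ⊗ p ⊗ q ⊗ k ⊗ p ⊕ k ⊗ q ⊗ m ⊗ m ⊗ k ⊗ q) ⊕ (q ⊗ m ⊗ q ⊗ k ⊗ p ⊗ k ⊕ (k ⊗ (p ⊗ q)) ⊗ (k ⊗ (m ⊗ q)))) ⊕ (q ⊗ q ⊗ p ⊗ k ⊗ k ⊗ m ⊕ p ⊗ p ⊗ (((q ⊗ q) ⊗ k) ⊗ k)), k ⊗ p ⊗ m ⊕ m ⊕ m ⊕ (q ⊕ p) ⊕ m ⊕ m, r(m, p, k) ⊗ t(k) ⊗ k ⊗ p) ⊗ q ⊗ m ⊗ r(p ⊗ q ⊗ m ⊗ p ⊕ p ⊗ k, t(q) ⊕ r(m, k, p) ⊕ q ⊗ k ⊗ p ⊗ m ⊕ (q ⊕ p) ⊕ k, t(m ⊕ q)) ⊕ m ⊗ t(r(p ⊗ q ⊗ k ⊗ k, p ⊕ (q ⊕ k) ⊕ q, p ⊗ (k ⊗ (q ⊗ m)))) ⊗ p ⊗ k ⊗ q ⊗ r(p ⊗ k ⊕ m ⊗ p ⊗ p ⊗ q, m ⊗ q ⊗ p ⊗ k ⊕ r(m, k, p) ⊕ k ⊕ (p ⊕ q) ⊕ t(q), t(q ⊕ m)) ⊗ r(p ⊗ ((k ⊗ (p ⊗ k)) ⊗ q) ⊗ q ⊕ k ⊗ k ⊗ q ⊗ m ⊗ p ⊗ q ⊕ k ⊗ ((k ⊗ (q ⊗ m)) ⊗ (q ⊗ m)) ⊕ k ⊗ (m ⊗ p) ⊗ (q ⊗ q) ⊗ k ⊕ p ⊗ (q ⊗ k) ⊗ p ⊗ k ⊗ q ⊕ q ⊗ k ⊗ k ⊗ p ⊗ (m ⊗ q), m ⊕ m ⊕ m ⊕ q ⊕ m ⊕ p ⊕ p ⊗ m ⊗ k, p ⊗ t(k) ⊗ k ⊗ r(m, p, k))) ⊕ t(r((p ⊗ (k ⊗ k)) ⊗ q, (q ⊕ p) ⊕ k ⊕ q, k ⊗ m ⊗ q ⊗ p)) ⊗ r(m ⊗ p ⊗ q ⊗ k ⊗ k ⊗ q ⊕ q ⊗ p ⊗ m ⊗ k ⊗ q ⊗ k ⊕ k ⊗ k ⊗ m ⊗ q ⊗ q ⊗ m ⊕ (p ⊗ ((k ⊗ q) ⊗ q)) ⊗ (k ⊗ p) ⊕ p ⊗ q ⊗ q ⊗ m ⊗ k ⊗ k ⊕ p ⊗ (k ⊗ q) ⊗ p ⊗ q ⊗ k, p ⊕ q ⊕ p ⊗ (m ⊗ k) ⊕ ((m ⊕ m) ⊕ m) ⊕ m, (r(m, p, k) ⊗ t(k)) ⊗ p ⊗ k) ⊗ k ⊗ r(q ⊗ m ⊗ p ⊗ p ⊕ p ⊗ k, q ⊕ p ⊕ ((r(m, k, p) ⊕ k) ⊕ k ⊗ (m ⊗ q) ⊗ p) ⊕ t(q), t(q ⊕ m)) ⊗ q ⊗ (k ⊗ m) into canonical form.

Merge nested applications:  k ⊗ m ⊗ m ⊗ q ⊗ r(k ⊗ k ⊗ m ⊗ m ⊗ q ⊗ q ⊕ k ⊗ k ⊗ m ⊗ p ⊗ q ⊗ q ⊕ k ⊗ k ⊗ m ⊗ p ⊗ q ⊗ q ⊕ k ⊗ k ⊗ m ⊗ p ⊗ q ⊗ q ⊕ k ⊗ k ⊗ p ⊗ p ⊗ q ⊗ q ⊕ k ⊗ k ⊗ p ⊗ p ⊗ q ⊗ q, k ⊗ m ⊗ p ⊕ m ⊕ m ⊕ m ⊕ m ⊕ p ⊕ q, k ⊗ p ⊗ r(m, p, k) ⊗ t(k)) ⊗ r(k ⊗ p ⊕ m ⊗ p ⊗ p ⊗ q, k ⊕ k ⊗ m ⊗ p ⊗ q ⊕ p ⊕ q ⊕ r(m, k, p) ⊕ t(q), t(m ⊕ q)) ⊗ t(r(k ⊗ k ⊗ p ⊗ q, k ⊕ p ⊕ q ⊕ q, k ⊗ m ⊗ p ⊗ q)) ⊕ k ⊗ m ⊗ p ⊗ q ⊗ r(k ⊗ k ⊗ m ⊗ m ⊗ q ⊗ q ⊕ k ⊗ k ⊗ m ⊗ p ⊗ q ⊗ q ⊕ k ⊗ k ⊗ m ⊗ p ⊗ q ⊗ q ⊕ k ⊗ k ⊗ m ⊗ p ⊗ q ⊗ q ⊕ k ⊗ k ⊗ p ⊗ p ⊗ q ⊗ q ⊕ k ⊗ k ⊗ p ⊗ p ⊗ q ⊗ q, k ⊗ m ⊗ p ⊕ m ⊕ m ⊕ m ⊕ m ⊕ p ⊕ q, k ⊗ p ⊗ r(m, p, k) ⊗ t(k)) ⊗ r(k ⊗ p ⊕ m ⊗ p ⊗ p ⊗ q, k ⊕ k ⊗ m ⊗ p ⊗ q ⊕ p ⊕ q ⊕ r(m, k, p) ⊕ t(q), t(m ⊕ q)) ⊗ t(r(k ⊗ k ⊗ p ⊗ q, k ⊕ p ⊕ q ⊕ q, k ⊗ m ⊗ p ⊗ q)) ⊕ k ⊗ k ⊗ m ⊗ q ⊗ r(k ⊗ k ⊗ m ⊗ m ⊗ q ⊗ q ⊕ k ⊗ k ⊗ m ⊗ p ⊗ q ⊗ q ⊕ k ⊗ k ⊗ m ⊗ p ⊗ q ⊗ q ⊕ k ⊗ k ⊗ m ⊗ p ⊗ q ⊗ q ⊕ k ⊗ k ⊗ p ⊗ p ⊗ q ⊗ q ⊕ k ⊗ k ⊗ p ⊗ p ⊗ q ⊗ q, k ⊗ m ⊗ p ⊕ m ⊕ m ⊕ m ⊕ m ⊕ p ⊕ q, k ⊗ p ⊗ r(m, p, k) ⊗ t(k)) ⊗ r(k ⊗ p ⊕ m ⊗ p ⊗ p ⊗ q, k ⊕ k ⊗ m ⊗ p ⊗ q ⊕ p ⊕ q ⊕ r(m, k, p) ⊕ t(q), t(m ⊕ q)) ⊗ t(r(k ⊗ k ⊗ p ⊗ q, k ⊕ p ⊕ q ⊕ q, k ⊗ m ⊗ p ⊗ q))
Sort arguments:  k ⊗ k ⊗ m ⊗ q ⊗ r(k ⊗ k ⊗ m ⊗ m ⊗ q ⊗ q ⊕ k ⊗ k ⊗ m ⊗ p ⊗ q ⊗ q ⊕ k ⊗ k ⊗ m ⊗ p ⊗ q ⊗ q ⊕ k ⊗ k ⊗ m ⊗ p ⊗ q ⊗ q ⊕ k ⊗ k ⊗ p ⊗ p ⊗ q ⊗ q ⊕ k ⊗ k ⊗ p ⊗ p ⊗ q ⊗ q, k ⊗ m ⊗ p ⊕ m ⊕ m ⊕ m ⊕ m ⊕ p ⊕ q, k ⊗ p ⊗ r(m, p, k) ⊗ t(k)) ⊗ r(k ⊗ p ⊕ m ⊗ p ⊗ p ⊗ q, k ⊕ k ⊗ m ⊗ p ⊗ q ⊕ p ⊕ q ⊕ r(m, k, p) ⊕ t(q), t(m ⊕ q)) ⊗ t(r(k ⊗ k ⊗ p ⊗ q, k ⊕ p ⊕ q ⊕ q, k ⊗ m ⊗ p ⊗ q)) ⊕ k ⊗ m ⊗ m ⊗ q ⊗ r(k ⊗ k ⊗ m ⊗ m ⊗ q ⊗ q ⊕ k ⊗ k ⊗ m ⊗ p ⊗ q ⊗ q ⊕ k ⊗ k ⊗ m ⊗ p ⊗ q ⊗ q ⊕ k ⊗ k ⊗ m ⊗ p ⊗ q ⊗ q ⊕ k ⊗ k ⊗ p ⊗ p ⊗ q ⊗ q ⊕ k ⊗ k ⊗ p ⊗ p ⊗ q ⊗ q, k ⊗ m ⊗ p ⊕ m ⊕ m ⊕ m ⊕ m ⊕ p ⊕ q, k ⊗ p ⊗ r(m, p, k) ⊗ t(k)) ⊗ r(k ⊗ p ⊕ m ⊗ p ⊗ p ⊗ q, k ⊕ k ⊗ m ⊗ p ⊗ q ⊕ p ⊕ q ⊕ r(m, k, p) ⊕ t(q), t(m ⊕ q)) ⊗ t(r(k ⊗ k ⊗ p ⊗ q, k ⊕ p ⊕ q ⊕ q, k ⊗ m ⊗ p ⊗ q)) ⊕ k ⊗ m ⊗ p ⊗ q ⊗ r(k ⊗ k ⊗ m ⊗ m ⊗ q ⊗ q ⊕ k ⊗ k ⊗ m ⊗ p ⊗ q ⊗ q ⊕ k ⊗ k ⊗ m ⊗ p ⊗ q ⊗ q ⊕ k ⊗ k ⊗ m ⊗ p ⊗ q ⊗ q ⊕ k ⊗ k ⊗ p ⊗ p ⊗ q ⊗ q ⊕ k ⊗ k ⊗ p ⊗ p ⊗ q ⊗ q, k ⊗ m ⊗ p ⊕ m ⊕ m ⊕ m ⊕ m ⊕ p ⊕ q, k ⊗ p ⊗ r(m, p, k) ⊗ t(k)) ⊗ r(k ⊗ p ⊕ m ⊗ p ⊗ p ⊗ q, k ⊕ k ⊗ m ⊗ p ⊗ q ⊕ p ⊕ q ⊕ r(m, k, p) ⊕ t(q), t(m ⊕ q)) ⊗ t(r(k ⊗ k ⊗ p ⊗ q, k ⊕ p ⊕ q ⊕ q, k ⊗ m ⊗ p ⊗ q))

Answer: k ⊗ k ⊗ m ⊗ q ⊗ r(k ⊗ k ⊗ m ⊗ m ⊗ q ⊗ q ⊕ k ⊗ k ⊗ m ⊗ p ⊗ q ⊗ q ⊕ k ⊗ k ⊗ m ⊗ p ⊗ q ⊗ q ⊕ k ⊗ k ⊗ m ⊗ p ⊗ q ⊗ q ⊕ k ⊗ k ⊗ p ⊗ p ⊗ q ⊗ q ⊕ k ⊗ k ⊗ p ⊗ p ⊗ q ⊗ q, k ⊗ m ⊗ p ⊕ m ⊕ m ⊕ m ⊕ m ⊕ p ⊕ q, k ⊗ p ⊗ r(m, p, k) ⊗ t(k)) ⊗ r(k ⊗ p ⊕ m ⊗ p ⊗ p ⊗ q, k ⊕ k ⊗ m ⊗ p ⊗ q ⊕ p ⊕ q ⊕ r(m, k, p) ⊕ t(q), t(m ⊕ q)) ⊗ t(r(k ⊗ k ⊗ p ⊗ q, k ⊕ p ⊕ q ⊕ q, k ⊗ m ⊗ p ⊗ q)) ⊕ k ⊗ m ⊗ m ⊗ q ⊗ r(k ⊗ k ⊗ m ⊗ m ⊗ q ⊗ q ⊕ k ⊗ k ⊗ m ⊗ p ⊗ q ⊗ q ⊕ k ⊗ k ⊗ m ⊗ p ⊗ q ⊗ q ⊕ k ⊗ k ⊗ m ⊗ p ⊗ q ⊗ q ⊕ k ⊗ k ⊗ p ⊗ p ⊗ q ⊗ q ⊕ k ⊗ k ⊗ p ⊗ p ⊗ q ⊗ q, k ⊗ m ⊗ p ⊕ m ⊕ m ⊕ m ⊕ m ⊕ p ⊕ q, k ⊗ p ⊗ r(m, p, k) ⊗ t(k)) ⊗ r(k ⊗ p ⊕ m ⊗ p ⊗ p ⊗ q, k ⊕ k ⊗ m ⊗ p ⊗ q ⊕ p ⊕ q ⊕ r(m, k, p) ⊕ t(q), t(m ⊕ q)) ⊗ t(r(k ⊗ k ⊗ p ⊗ q, k ⊕ p ⊕ q ⊕ q, k ⊗ m ⊗ p ⊗ q)) ⊕ k ⊗ m ⊗ p ⊗ q ⊗ r(k ⊗ k ⊗ m ⊗ m ⊗ q ⊗ q ⊕ k ⊗ k ⊗ m ⊗ p ⊗ q ⊗ q ⊕ k ⊗ k ⊗ m ⊗ p ⊗ q ⊗ q ⊕ k ⊗ k ⊗ m ⊗ p ⊗ q ⊗ q ⊕ k ⊗ k ⊗ p ⊗ p ⊗ q ⊗ q ⊕ k ⊗ k ⊗ p ⊗ p ⊗ q ⊗ q, k ⊗ m ⊗ p ⊕ m ⊕ m ⊕ m ⊕ m ⊕ p ⊕ q, k ⊗ p ⊗ r(m, p, k) ⊗ t(k)) ⊗ r(k ⊗ p ⊕ m ⊗ p ⊗ p ⊗ q, k ⊕ k ⊗ m ⊗ p ⊗ q ⊕ p ⊕ q ⊕ r(m, k, p) ⊕ t(q), t(m ⊕ q)) ⊗ t(r(k ⊗ k ⊗ p ⊗ q, k ⊕ p ⊕ q ⊕ q, k ⊗ m ⊗ p ⊗ q))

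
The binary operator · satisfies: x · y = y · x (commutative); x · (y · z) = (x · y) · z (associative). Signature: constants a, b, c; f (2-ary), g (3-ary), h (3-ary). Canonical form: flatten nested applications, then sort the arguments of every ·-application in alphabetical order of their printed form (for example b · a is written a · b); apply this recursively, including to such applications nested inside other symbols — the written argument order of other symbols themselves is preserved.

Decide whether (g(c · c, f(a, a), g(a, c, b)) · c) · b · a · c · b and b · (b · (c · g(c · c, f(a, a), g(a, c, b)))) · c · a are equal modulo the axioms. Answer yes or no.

Left:  (g(c · c, f(a, a), g(a, c, b)) · c) · b · a · c · b
  Merge nested applications:  g(c · c, f(a, a), g(a, c, b)) · c · b · a · c · b
  Sort:  a · b · b · c · c · g(c · c, f(a, a), g(a, c, b))
Right:  b · (b · (c · g(c · c, f(a, a), g(a, c, b)))) · c · a
  Flatten:  b · b · c · g(c · c, f(a, a), g(a, c, b)) · c · a
  Sort arguments:  a · b · b · c · c · g(c · c, f(a, a), g(a, c, b))

Answer: yes — both canonical forms are a · b · b · c · c · g(c · c, f(a, a), g(a, c, b))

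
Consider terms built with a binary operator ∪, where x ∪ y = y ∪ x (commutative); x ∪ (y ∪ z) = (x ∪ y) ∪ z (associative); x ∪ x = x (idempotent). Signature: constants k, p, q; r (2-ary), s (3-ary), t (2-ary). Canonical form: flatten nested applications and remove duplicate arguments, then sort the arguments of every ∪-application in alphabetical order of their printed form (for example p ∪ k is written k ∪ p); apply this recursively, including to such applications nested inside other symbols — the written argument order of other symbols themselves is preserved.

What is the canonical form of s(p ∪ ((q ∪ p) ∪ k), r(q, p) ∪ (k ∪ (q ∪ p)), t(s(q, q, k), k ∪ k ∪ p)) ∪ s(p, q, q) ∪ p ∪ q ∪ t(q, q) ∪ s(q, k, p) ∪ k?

Canonicalize subterm:  s(p ∪ ((q ∪ p) ∪ k), r(q, p) ∪ (k ∪ (q ∪ p)), t(s(q, q, k), k ∪ k ∪ p))  →  s(k ∪ p ∪ q, k ∪ p ∪ q ∪ r(q, p), t(s(q, q, k), k ∪ p))
Order the arguments:  k ∪ p ∪ q ∪ s(k ∪ p ∪ q, k ∪ p ∪ q ∪ r(q, p), t(s(q, q, k), k ∪ p)) ∪ s(p, q, q) ∪ s(q, k, p) ∪ t(q, q)

Answer: k ∪ p ∪ q ∪ s(k ∪ p ∪ q, k ∪ p ∪ q ∪ r(q, p), t(s(q, q, k), k ∪ p)) ∪ s(p, q, q) ∪ s(q, k, p) ∪ t(q, q)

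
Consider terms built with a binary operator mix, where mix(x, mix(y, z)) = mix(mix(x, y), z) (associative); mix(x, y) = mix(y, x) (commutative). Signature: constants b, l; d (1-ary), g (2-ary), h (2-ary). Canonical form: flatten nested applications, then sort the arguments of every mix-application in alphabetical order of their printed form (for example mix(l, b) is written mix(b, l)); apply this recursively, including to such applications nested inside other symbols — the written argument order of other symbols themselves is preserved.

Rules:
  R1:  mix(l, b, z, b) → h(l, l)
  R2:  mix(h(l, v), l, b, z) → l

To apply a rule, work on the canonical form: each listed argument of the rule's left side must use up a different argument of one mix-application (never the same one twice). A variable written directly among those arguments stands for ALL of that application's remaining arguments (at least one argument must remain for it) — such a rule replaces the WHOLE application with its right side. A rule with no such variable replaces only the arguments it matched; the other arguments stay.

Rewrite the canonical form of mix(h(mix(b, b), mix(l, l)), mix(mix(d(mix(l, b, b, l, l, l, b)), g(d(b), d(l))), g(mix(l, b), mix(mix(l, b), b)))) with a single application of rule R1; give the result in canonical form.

Answer: mix(d(h(l, l)), g(d(b), d(l)), g(mix(b, l), mix(b, b, l)), h(mix(b, b), mix(l, l)))

Derivation:
Canonical form:  mix(d(mix(b, b, b, l, l, l, l)), g(d(b), d(l)), g(mix(b, l), mix(b, b, l)), h(mix(b, b), mix(l, l)))
R1 matches:  uses b, b, l;  z := mix(b, l, l, l)
Every leftover argument binds to the variable; the entire application is replaced.
New term:  mix(d(h(l, l)), g(d(b), d(l)), g(mix(b, l), mix(b, b, l)), h(mix(b, b), mix(l, l)))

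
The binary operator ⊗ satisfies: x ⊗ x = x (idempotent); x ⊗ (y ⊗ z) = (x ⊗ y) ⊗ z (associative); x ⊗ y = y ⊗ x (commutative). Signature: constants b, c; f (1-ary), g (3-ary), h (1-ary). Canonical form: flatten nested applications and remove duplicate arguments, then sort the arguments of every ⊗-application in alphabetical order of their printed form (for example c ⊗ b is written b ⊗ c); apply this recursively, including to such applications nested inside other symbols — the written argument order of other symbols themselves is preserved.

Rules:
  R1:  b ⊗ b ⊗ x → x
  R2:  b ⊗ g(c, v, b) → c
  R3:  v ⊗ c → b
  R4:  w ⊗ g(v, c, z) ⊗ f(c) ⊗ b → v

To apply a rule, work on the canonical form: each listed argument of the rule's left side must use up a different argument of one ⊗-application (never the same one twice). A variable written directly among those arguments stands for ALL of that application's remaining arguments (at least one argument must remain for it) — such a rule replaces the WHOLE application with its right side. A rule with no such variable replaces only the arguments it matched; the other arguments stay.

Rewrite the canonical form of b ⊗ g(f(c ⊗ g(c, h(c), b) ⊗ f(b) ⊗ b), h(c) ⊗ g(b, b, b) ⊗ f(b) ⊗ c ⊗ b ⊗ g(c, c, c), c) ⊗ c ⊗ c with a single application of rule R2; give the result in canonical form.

Canonical form:  b ⊗ c ⊗ g(f(b ⊗ c ⊗ f(b) ⊗ g(c, h(c), b)), b ⊗ c ⊗ f(b) ⊗ g(b, b, b) ⊗ g(c, c, c) ⊗ h(c), c)
Apply R2:  consuming b, g(c, h(c), b);  v := h(c)
Result:  b ⊗ c ⊗ g(f(c ⊗ f(b)), b ⊗ c ⊗ f(b) ⊗ g(b, b, b) ⊗ g(c, c, c) ⊗ h(c), c)

Answer: b ⊗ c ⊗ g(f(c ⊗ f(b)), b ⊗ c ⊗ f(b) ⊗ g(b, b, b) ⊗ g(c, c, c) ⊗ h(c), c)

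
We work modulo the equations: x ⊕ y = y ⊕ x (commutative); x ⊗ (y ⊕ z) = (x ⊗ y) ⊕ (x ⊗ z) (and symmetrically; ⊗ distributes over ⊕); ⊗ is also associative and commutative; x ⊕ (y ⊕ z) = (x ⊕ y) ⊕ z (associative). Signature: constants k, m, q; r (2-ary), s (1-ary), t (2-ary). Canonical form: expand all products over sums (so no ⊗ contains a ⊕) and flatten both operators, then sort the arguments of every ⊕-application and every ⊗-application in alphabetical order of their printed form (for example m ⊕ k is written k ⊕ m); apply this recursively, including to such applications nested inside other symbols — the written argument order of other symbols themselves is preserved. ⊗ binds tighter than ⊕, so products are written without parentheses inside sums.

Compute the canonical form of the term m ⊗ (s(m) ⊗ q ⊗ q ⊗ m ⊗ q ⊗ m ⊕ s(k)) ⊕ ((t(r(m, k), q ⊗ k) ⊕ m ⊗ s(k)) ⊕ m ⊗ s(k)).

Answer: m ⊗ m ⊗ m ⊗ q ⊗ q ⊗ q ⊗ s(m) ⊕ m ⊗ s(k) ⊕ m ⊗ s(k) ⊕ m ⊗ s(k) ⊕ t(r(m, k), k ⊗ q)

Derivation:
Expand:  m ⊗ m ⊗ m ⊗ q ⊗ q ⊗ q ⊗ s(m) ⊕ m ⊗ s(k) ⊕ t(r(m, k), k ⊗ q) ⊕ m ⊗ s(k) ⊕ m ⊗ s(k)
Order the arguments:  m ⊗ m ⊗ m ⊗ q ⊗ q ⊗ q ⊗ s(m) ⊕ m ⊗ s(k) ⊕ m ⊗ s(k) ⊕ m ⊗ s(k) ⊕ t(r(m, k), k ⊗ q)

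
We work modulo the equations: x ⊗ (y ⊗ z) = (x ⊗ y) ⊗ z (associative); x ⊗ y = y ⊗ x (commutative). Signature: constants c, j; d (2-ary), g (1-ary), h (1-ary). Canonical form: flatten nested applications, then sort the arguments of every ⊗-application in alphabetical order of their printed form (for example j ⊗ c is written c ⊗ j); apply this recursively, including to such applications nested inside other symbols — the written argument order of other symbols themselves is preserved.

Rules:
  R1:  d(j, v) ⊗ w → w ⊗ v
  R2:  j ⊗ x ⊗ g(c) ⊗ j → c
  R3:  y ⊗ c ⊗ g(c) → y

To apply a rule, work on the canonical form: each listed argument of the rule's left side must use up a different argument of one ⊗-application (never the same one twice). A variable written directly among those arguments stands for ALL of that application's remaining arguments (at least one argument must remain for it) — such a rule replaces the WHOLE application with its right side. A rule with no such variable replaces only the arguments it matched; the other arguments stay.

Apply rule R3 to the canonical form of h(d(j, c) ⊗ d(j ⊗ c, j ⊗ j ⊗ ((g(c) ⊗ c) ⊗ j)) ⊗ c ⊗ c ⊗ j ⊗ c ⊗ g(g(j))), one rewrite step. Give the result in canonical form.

Canonical form:  h(c ⊗ c ⊗ c ⊗ d(c ⊗ j, c ⊗ g(c) ⊗ j ⊗ j ⊗ j) ⊗ d(j, c) ⊗ g(g(j)) ⊗ j)
R3 matches:  uses c, g(c);  y := j ⊗ j ⊗ j
The extension variable absorbs all remaining arguments, so the whole application is rewritten.
New term:  h(c ⊗ c ⊗ c ⊗ d(c ⊗ j, j ⊗ j ⊗ j) ⊗ d(j, c) ⊗ g(g(j)) ⊗ j)

Answer: h(c ⊗ c ⊗ c ⊗ d(c ⊗ j, j ⊗ j ⊗ j) ⊗ d(j, c) ⊗ g(g(j)) ⊗ j)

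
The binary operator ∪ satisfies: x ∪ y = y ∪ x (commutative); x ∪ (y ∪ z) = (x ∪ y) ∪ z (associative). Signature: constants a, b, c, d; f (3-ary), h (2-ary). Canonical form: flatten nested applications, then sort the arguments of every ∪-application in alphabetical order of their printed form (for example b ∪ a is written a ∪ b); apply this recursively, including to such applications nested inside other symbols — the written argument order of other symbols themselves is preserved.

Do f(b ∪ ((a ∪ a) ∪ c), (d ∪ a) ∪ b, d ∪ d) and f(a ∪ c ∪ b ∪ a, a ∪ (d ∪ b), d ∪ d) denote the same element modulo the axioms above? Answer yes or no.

Answer: yes — both canonical forms are f(a ∪ a ∪ b ∪ c, a ∪ b ∪ d, d ∪ d)

Derivation:
Left:  f(b ∪ ((a ∪ a) ∪ c), (d ∪ a) ∪ b, d ∪ d)
  Descend into:  b ∪ ((a ∪ a) ∪ c)
  Merge nested applications:  b ∪ a ∪ a ∪ c
  Sort arguments:  a ∪ a ∪ b ∪ c
  Rebuild:  f(a ∪ a ∪ b ∪ c, a ∪ b ∪ d, d ∪ d)
Right:  f(a ∪ c ∪ b ∪ a, a ∪ (d ∪ b), d ∪ d)
  Focus inside:  a ∪ (d ∪ b)
  Un-nest:  a ∪ d ∪ b
  Sort arguments:  a ∪ b ∪ d
  Rebuild:  f(a ∪ a ∪ b ∪ c, a ∪ b ∪ d, d ∪ d)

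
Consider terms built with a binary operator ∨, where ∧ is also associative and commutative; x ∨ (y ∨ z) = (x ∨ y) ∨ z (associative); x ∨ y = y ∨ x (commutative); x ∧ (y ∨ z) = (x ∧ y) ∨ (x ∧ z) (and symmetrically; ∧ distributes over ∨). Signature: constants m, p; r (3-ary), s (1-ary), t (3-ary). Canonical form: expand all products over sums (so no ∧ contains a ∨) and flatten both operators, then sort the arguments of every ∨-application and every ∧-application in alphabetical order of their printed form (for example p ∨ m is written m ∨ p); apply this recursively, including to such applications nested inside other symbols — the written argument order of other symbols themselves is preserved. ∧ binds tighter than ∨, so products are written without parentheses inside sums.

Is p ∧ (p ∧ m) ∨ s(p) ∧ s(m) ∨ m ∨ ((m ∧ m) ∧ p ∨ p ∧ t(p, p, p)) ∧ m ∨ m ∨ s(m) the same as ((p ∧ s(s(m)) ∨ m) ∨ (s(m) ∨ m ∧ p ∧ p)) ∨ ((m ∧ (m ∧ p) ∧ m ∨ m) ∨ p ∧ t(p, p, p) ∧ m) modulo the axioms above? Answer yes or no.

Left:  p ∧ (p ∧ m) ∨ s(p) ∧ s(m) ∨ m ∨ ((m ∧ m) ∧ p ∨ p ∧ t(p, p, p)) ∧ m ∨ m ∨ s(m)
  Distribute:  m ∧ p ∧ p ∨ s(m) ∧ s(p) ∨ m ∨ m ∧ m ∧ m ∧ p ∨ m ∧ p ∧ t(p, p, p) ∨ m ∨ s(m)
  Order the arguments:  m ∨ m ∨ m ∧ m ∧ m ∧ p ∨ m ∧ p ∧ p ∨ m ∧ p ∧ t(p, p, p) ∨ s(m) ∨ s(m) ∧ s(p)
Right:  ((p ∧ s(s(m)) ∨ m) ∨ (s(m) ∨ m ∧ p ∧ p)) ∨ ((m ∧ (m ∧ p) ∧ m ∨ m) ∨ p ∧ t(p, p, p) ∧ m)
  Merge nested applications:  p ∧ s(s(m)) ∨ m ∨ s(m) ∨ m ∧ p ∧ p ∨ m ∧ m ∧ m ∧ p ∨ m ∨ m ∧ p ∧ t(p, p, p)
  Sort:  m ∨ m ∨ m ∧ m ∧ m ∧ p ∨ m ∧ p ∧ p ∨ m ∧ p ∧ t(p, p, p) ∨ p ∧ s(s(m)) ∨ s(m)

Answer: no — m ∨ m ∨ m ∧ m ∧ m ∧ p ∨ m ∧ p ∧ p ∨ m ∧ p ∧ t(p, p, p) ∨ s(m) ∨ s(m) ∧ s(p) vs m ∨ m ∨ m ∧ m ∧ m ∧ p ∨ m ∧ p ∧ p ∨ m ∧ p ∧ t(p, p, p) ∨ p ∧ s(s(m)) ∨ s(m)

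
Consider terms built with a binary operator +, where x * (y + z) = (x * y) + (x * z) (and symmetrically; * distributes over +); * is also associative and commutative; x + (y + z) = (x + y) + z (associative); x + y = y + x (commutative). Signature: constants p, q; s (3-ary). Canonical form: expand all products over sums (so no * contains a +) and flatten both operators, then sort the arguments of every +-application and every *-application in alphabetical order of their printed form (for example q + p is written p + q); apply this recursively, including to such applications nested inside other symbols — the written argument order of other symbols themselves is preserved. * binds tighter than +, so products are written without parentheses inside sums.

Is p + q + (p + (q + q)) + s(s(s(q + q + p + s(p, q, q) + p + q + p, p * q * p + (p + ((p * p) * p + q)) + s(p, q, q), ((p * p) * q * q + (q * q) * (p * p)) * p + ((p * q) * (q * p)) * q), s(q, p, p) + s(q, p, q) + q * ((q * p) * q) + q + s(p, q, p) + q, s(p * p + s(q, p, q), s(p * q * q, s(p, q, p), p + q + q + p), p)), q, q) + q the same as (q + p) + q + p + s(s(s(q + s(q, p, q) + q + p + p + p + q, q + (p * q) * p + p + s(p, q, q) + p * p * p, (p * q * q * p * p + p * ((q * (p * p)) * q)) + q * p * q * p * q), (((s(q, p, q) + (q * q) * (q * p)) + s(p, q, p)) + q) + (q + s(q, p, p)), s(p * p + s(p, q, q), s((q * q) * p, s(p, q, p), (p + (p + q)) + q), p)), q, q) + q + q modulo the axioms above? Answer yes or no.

Answer: no — p + p + q + q + q + q + s(s(s(p + p + p + q + q + q + s(p, q, q), p + p * p * p + p * p * q + q + s(p, q, q), p * p * p * q * q + p * p * p * q * q + p * p * q * q * q), p * q * q * q + q + q + s(p, q, p) + s(q, p, p) + s(q, p, q), s(p * p + s(q, p, q), s(p * q * q, s(p, q, p), p + p + q + q), p)), q, q) vs p + p + q + q + q + q + s(s(s(p + p + p + q + q + q + s(q, p, q), p + p * p * p + p * p * q + q + s(p, q, q), p * p * p * q * q + p * p * p * q * q + p * p * q * q * q), p * q * q * q + q + q + s(p, q, p) + s(q, p, p) + s(q, p, q), s(p * p + s(p, q, q), s(p * q * q, s(p, q, p), p + p + q + q), p)), q, q)

Derivation:
Left:  p + q + (p + (q + q)) + s(s(s(q + q + p + s(p, q, q) + p + q + p, p * q * p + (p + ((p * p) * p + q)) + s(p, q, q), ((p * p) * q * q + (q * q) * (p * p)) * p + ((p * q) * (q * p)) * q), s(q, p, p) + s(q, p, q) + q * ((q * p) * q) + q + s(p, q, p) + q, s(p * p + s(q, p, q), s(p * q * q, s(p, q, p), p + q + q + p), p)), q, q) + q
  Expand:  p + q + p + q + q + s(s(s(p + p + p + q + q + q + s(p, q, q), p + p * p * p + p * p * q + q + s(p, q, q), p * p * p * q * q + p * p * p * q * q + p * p * q * q * q), p * q * q * q + q + q + s(p, q, p) + s(q, p, p) + s(q, p, q), s(p * p + s(q, p, q), s(p * q * q, s(p, q, p), p + p + q + q), p)), q, q) + q
  Sort:  p + p + q + q + q + q + s(s(s(p + p + p + q + q + q + s(p, q, q), p + p * p * p + p * p * q + q + s(p, q, q), p * p * p * q * q + p * p * p * q * q + p * p * q * q * q), p * q * q * q + q + q + s(p, q, p) + s(q, p, p) + s(q, p, q), s(p * p + s(q, p, q), s(p * q * q, s(p, q, p), p + p + q + q), p)), q, q)
Right:  (q + p) + q + p + s(s(s(q + s(q, p, q) + q + p + p + p + q, q + (p * q) * p + p + s(p, q, q) + p * p * p, (p * q * q * p * p + p * ((q * (p * p)) * q)) + q * p * q * p * q), (((s(q, p, q) + (q * q) * (q * p)) + s(p, q, p)) + q) + (q + s(q, p, p)), s(p * p + s(p, q, q), s((q * q) * p, s(p, q, p), (p + (p + q)) + q), p)), q, q) + q + q
  Un-nest:  q + p + q + p + s(s(s(p + p + p + q + q + q + s(q, p, q), p + p * p * p + p * p * q + q + s(p, q, q), p * p * p * q * q + p * p * p * q * q + p * p * q * q * q), p * q * q * q + q + q + s(p, q, p) + s(q, p, p) + s(q, p, q), s(p * p + s(p, q, q), s(p * q * q, s(p, q, p), p + p + q + q), p)), q, q) + q + q
  Order the arguments:  p + p + q + q + q + q + s(s(s(p + p + p + q + q + q + s(q, p, q), p + p * p * p + p * p * q + q + s(p, q, q), p * p * p * q * q + p * p * p * q * q + p * p * q * q * q), p * q * q * q + q + q + s(p, q, p) + s(q, p, p) + s(q, p, q), s(p * p + s(p, q, q), s(p * q * q, s(p, q, p), p + p + q + q), p)), q, q)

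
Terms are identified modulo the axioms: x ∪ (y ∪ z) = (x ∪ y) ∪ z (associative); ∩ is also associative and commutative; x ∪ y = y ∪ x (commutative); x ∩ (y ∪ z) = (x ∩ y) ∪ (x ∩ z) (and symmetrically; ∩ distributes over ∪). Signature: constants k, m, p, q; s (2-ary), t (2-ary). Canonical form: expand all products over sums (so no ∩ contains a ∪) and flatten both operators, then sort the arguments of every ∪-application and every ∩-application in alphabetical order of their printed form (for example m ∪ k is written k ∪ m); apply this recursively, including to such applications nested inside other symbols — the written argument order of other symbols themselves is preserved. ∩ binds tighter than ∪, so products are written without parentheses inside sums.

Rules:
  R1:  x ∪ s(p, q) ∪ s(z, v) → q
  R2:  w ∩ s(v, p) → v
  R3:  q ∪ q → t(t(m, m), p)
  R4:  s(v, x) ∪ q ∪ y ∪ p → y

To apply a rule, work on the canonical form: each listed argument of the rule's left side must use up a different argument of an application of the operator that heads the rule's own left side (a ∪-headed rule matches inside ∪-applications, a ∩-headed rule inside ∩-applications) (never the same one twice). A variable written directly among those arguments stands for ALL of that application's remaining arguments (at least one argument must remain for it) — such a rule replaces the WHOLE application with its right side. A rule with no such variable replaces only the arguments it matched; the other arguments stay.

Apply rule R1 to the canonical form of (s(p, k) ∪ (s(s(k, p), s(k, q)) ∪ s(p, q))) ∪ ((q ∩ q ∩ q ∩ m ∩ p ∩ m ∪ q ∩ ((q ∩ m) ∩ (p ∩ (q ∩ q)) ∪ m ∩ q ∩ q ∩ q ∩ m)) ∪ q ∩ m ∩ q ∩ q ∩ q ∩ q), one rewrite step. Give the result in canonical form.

Answer: q

Derivation:
Canonical form:  m ∩ m ∩ p ∩ q ∩ q ∩ q ∪ m ∩ m ∩ q ∩ q ∩ q ∩ q ∪ m ∩ p ∩ q ∩ q ∩ q ∩ q ∪ m ∩ q ∩ q ∩ q ∩ q ∩ q ∪ s(p, k) ∪ s(p, q) ∪ s(s(k, p), s(k, q))
Apply R1:  consuming s(p, k), s(p, q);  v := k, x := m ∩ m ∩ p ∩ q ∩ q ∩ q ∪ m ∩ m ∩ q ∩ q ∩ q ∩ q ∪ m ∩ p ∩ q ∩ q ∩ q ∩ q ∪ m ∩ q ∩ q ∩ q ∩ q ∩ q ∪ s(s(k, p), s(k, q)), z := p
The extension variable absorbs all remaining arguments, so the whole application is rewritten.
New term:  q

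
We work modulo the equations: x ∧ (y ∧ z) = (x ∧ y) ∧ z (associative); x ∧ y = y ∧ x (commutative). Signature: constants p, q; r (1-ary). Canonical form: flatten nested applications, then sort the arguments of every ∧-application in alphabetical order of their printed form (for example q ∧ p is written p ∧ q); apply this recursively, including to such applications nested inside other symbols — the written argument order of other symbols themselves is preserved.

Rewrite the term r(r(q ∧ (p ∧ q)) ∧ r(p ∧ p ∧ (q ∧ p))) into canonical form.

Descend into:  r(q ∧ (p ∧ q)) ∧ r(p ∧ p ∧ (q ∧ p))
Canonicalize subterm:  r(q ∧ (p ∧ q))  →  r(p ∧ q ∧ q)
Canonicalize subterm:  r(p ∧ p ∧ (q ∧ p))  →  r(p ∧ p ∧ p ∧ q)
Order the arguments:  r(p ∧ p ∧ p ∧ q) ∧ r(p ∧ q ∧ q)
Put back:  r(r(p ∧ p ∧ p ∧ q) ∧ r(p ∧ q ∧ q))

Answer: r(r(p ∧ p ∧ p ∧ q) ∧ r(p ∧ q ∧ q))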